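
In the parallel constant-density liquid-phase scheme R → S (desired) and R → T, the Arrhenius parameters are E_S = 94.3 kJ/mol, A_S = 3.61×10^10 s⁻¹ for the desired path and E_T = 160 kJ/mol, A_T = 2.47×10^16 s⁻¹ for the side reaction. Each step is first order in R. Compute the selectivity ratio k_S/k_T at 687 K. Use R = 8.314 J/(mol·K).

0.145

Since both paths have the same order in R, the concentration cancels and S_{S/T} = k_S/k_T = (A_S/A_T)·exp[(E_T−E_S)/(RT)].
(E_T−E_S)/(RT) = (160−94.3)×10³/(8.314×687) = 65700/5712 = 11.50.
k_S/k_T = (3.61×10^10/2.47×10^16)·exp(11.50) = 1.462×10^-6 × 98980 = 0.145.
Since E_S < E_T, lowering the temperature improves selectivity toward S.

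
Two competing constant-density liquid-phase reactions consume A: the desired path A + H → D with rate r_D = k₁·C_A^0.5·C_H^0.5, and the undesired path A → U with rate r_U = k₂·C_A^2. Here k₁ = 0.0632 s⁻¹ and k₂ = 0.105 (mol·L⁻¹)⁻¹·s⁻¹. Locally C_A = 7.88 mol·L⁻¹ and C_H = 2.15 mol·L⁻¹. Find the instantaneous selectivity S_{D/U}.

0.0399

S_{D/U} = r_D/r_U = (k₁·C_A^0.5·C_H^0.5)/(k₂·C_A^2) = (k₁/k₂)·C_A^-1.5·C_H^0.5.
= (0.0632×7.880^0.5×2.150^0.5) / (0.105×7.880^2) = 0.2601/6.520 = 0.0399.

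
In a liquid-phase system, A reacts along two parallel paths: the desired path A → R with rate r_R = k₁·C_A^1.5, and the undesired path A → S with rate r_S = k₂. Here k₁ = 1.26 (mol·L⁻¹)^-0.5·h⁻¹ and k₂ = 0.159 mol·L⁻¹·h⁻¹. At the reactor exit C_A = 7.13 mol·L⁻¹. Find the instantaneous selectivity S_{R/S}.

S_{R/S} = r_R/r_S = (k₁·C_A^1.5)/(k₂) = (k₁/k₂)·C_A^1.5.
= (1.26×7.130^1.5) / (0.159) = 23.99/0.1590 = 151.
Since the desired path is higher order in A, keeping C_A high (PFR or concentrated feed) favours R.

151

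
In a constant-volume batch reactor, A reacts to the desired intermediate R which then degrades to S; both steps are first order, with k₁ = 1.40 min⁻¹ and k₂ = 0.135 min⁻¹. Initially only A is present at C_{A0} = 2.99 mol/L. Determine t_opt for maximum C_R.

Setting dC_R/dt = 0 gives t_opt = ln(k₂/k₁)/(k₂−k₁).
= ln(0.135/1.40)/(0.135−1.40) = ln(0.09643)/-1.265 = -2.339/-1.265 = 1.85 min.

1.85 min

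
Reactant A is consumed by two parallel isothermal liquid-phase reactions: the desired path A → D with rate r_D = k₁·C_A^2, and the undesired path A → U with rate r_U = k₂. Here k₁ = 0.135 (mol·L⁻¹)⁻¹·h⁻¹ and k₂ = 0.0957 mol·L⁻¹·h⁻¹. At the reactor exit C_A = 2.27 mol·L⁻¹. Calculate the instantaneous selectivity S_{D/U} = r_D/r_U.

7.27

S_{D/U} = r_D/r_U = (k₁·C_A^2)/(k₂) = (k₁/k₂)·C_A^2.
= (0.135×2.270^2) / (0.0957) = 0.6956/0.09570 = 7.27.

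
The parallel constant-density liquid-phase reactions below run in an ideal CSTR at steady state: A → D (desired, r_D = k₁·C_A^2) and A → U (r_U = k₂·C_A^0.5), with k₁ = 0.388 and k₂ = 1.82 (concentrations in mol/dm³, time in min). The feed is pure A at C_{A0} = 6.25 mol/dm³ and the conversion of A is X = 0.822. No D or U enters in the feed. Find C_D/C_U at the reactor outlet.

0.250

Exit C_A = C_{A0}(1−X) = 6.25×0.178 = 1.113 mol/dm³.
A CSTR operates uniformly at the exit composition, giving r_D = 0.4802 and r_U = 1.920 (each k·C_A^n at C_A = 1.113).
Overall selectivity = C_D/C_U = r_Dτ/(r_Uτ) = r_D/r_U = 0.250.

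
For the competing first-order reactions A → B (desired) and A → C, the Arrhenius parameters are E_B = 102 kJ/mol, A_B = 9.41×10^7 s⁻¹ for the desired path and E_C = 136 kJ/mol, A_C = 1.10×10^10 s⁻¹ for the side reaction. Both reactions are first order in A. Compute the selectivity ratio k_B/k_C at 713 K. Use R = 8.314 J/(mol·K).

2.65

k_B/k_C = (A_B/A_C)·exp[−(E_B−E_C)/(RT)] = (A_B/A_C)·exp[(E_C−E_B)/(RT)].
(E_C−E_B)/(RT) = (136−102)×10³/(8.314×713) = 34000/5928 = 5.736.
k_B/k_C = (9.41×10^7/1.10×10^10)·exp(5.736) = 0.008555 × 309.7 = 2.65.
Since E_B < E_C, lowering the temperature improves selectivity toward B.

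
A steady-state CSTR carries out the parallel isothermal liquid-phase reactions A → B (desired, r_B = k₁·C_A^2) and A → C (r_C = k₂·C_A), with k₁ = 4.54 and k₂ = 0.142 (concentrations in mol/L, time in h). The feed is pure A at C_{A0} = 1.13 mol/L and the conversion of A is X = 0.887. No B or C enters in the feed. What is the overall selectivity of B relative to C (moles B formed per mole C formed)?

4.08

Exit C_A = C_{A0}(1−X) = 1.13×0.113 = 0.1277 mol/L.
Rates in a CSTR are evaluated at the outlet concentration: r_B = 4.54×0.1277^2 = 0.07402, r_C = 0.142×0.1277 = 0.01813.
Overall selectivity = C_B/C_C = r_Bτ/(r_Cτ) = r_B/r_C = 4.08.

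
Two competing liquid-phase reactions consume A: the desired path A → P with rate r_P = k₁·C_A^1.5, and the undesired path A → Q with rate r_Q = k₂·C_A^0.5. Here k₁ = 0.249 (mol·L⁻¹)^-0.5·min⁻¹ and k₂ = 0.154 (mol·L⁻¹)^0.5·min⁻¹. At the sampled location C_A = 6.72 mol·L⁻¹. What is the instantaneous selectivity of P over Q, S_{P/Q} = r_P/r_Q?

10.9

S_{P/Q} = r_P/r_Q = (k₁·C_A^1.5)/(k₂·C_A^0.5) = (k₁/k₂)·C_A.
= (0.249×6.720^1.5) / (0.154×6.720^0.5) = 4.338/0.3992 = 10.9.
Since the desired path is higher order in A, keeping C_A high (PFR or concentrated feed) favours P.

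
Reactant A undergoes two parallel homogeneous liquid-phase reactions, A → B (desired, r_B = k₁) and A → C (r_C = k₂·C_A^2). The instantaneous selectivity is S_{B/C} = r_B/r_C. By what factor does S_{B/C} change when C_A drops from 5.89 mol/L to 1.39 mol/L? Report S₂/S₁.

S_{B/C} = (k₁/k₂)·C_A^-2, so S₂/S₁ = (C_{A,2}/C_{A,1})^-2.
= (1.39/5.89)^(-2) = (0.2360)^(-2) = 18.0.
Selectivity toward B rises as C_A falls — low-concentration operation is favoured.

18.0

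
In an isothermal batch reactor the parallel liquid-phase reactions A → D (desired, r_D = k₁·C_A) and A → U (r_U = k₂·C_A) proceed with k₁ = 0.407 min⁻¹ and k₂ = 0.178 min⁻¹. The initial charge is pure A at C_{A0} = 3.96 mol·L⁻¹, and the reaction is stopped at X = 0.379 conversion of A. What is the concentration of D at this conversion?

1.04 mol·L⁻¹

C_A = C_{A0}(1−X) = 2.459 mol·L⁻¹.
Both paths are first order in A, so the instantaneous fraction to D is constant: dC_D/d(−C_A) = k₁/(k₁+k₂) = 0.6957.
C_D = 0.6957·(C_{A0}−C_A) = 0.6957×1.501 = 1.04 mol·L⁻¹.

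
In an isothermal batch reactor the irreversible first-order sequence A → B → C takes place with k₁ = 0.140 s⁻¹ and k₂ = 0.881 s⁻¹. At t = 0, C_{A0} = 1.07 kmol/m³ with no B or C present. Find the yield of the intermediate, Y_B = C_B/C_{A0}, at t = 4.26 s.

For first-order series with pure A initially, C_B(t) = k₁C_{A0}/(k₂−k₁)·(e^(−k₁t) − e^(−k₂t)).
e^(−k₁t) = e^(−0.140×4.26) = e^(−0.5964) = 0.5508; e^(−k₂t) = e^(−3.753) = 0.02345.
C_B = 0.140×1.07/(0.881−0.140) × (0.5508−0.02345) = 0.2022×0.5273 = 0.1066 kmol/m³.
Y_B = C_B/C_{A0} = 0.1066/1.07 = 0.0996.

0.0996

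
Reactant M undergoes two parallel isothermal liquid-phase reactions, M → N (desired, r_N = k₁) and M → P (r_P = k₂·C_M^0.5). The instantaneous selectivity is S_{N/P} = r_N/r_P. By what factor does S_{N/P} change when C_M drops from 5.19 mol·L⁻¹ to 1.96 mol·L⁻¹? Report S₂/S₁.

1.63

S_{N/P} = (k₁/k₂)·C_M^-0.5, so S₂/S₁ = (C_{M,2}/C_{M,1})^-0.5.
= (1.96/5.19)^(-0.5) = (0.3776)^(-0.5) = 1.63.
Selectivity toward N rises as C_M falls — low-concentration operation is favoured.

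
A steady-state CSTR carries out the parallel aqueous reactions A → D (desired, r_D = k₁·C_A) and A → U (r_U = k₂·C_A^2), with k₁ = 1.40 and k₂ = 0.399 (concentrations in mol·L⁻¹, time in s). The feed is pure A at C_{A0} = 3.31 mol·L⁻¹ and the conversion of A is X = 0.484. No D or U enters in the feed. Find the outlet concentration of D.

Exit C_A = C_{A0}(1−X) = 3.31×0.516 = 1.708 mol·L⁻¹.
In a CSTR the entire volume is at exit conditions, so r_D = 1.40×1.708 = 2.391 and r_U = 0.399×1.708^2 = 1.164.
Fraction of consumed A going to D: r_D/(r_D+r_U) = 0.6726.
C_D = 0.6726·C_{A0}·X = 0.6726×3.31×0.484 = 1.08 mol·L⁻¹.

1.08 mol·L⁻¹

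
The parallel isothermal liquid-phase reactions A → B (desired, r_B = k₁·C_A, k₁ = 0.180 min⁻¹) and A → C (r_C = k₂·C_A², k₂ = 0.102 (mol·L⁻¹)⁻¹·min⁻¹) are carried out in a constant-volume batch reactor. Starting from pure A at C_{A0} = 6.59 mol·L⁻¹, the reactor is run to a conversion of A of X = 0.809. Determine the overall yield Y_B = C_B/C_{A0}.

C_A = C_{A0}(1−X) = 1.259 mol·L⁻¹.
Along a PFR/batch, dC_B/dC_A = −r_B/(r_B+r_C) = −k₁/(k₁+k₂·C_A).
Integrating from C_{A0} to C_A: C_B = (0.180/0.102)·ln[(0.180+0.102·6.59)/(0.180+0.102·1.26)] = 1.765·ln(0.8522/0.3084) = 1.794 mol·L⁻¹.
Y_B = C_B/C_{A0} = 1.794/6.59 = 0.272.

0.272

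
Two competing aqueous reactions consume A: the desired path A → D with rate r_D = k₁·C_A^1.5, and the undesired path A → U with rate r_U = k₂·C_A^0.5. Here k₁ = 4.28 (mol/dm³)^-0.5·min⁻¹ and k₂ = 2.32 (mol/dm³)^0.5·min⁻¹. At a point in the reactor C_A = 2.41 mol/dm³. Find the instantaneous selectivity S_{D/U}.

S_{D/U} = r_D/r_U = (k₁·C_A^1.5)/(k₂·C_A^0.5) = (k₁/k₂)·C_A.
= (4.28×2.410^1.5) / (2.32×2.410^0.5) = 16.01/3.602 = 4.45.

4.45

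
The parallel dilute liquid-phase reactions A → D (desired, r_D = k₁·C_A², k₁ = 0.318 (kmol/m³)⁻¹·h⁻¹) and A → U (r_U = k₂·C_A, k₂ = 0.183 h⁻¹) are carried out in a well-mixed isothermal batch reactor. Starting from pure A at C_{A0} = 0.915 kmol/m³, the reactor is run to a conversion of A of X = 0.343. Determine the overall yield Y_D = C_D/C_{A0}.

0.194

C_A = C_{A0}(1−X) = 0.6012 kmol/m³.
Along a PFR/batch, dC_U/dC_A = −r_U/(r_D+r_U) = −k₂/(k₂+k₁·C_A).
Integrating from C_{A0} to C_A: C_U = (0.183/0.318)·ln[(0.183+0.318·0.915)/(0.183+0.318·0.601)] = 0.5755·ln(0.4740/0.3742) = 0.1361 kmol/m³.
Then C_D = (C_{A0}−C_A) − C_U = 0.3138 − 0.1361 = 0.1778 kmol/m³.
Y_D = C_D/C_{A0} = 0.1778/0.915 = 0.194.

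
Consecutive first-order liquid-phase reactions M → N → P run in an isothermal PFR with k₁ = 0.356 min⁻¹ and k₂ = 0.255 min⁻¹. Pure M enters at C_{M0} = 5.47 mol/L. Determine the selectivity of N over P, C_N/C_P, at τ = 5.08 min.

0.863

The intermediate concentration in a first-order A→B→C sequence is C_N = k₁C_{M0}(e^(−k₁τ) − e^(−k₂τ))/(k₂−k₁).
e^(−k₁τ) = e^(−0.356×5.08) = e^(−1.808) = 0.1639; e^(−k₂τ) = e^(−1.295) = 0.2738.
C_N = 0.356×5.47/(0.255−0.356) × (0.1639−0.2738) = (-19.28)×(-0.1099) = 2.119 mol/L.
C_M = C_{M0}e^(−k₁τ) = 0.8965 mol/L, so C_P = C_{M0}−C_M−C_N = 2.455 mol/L; C_N/C_P = 0.863.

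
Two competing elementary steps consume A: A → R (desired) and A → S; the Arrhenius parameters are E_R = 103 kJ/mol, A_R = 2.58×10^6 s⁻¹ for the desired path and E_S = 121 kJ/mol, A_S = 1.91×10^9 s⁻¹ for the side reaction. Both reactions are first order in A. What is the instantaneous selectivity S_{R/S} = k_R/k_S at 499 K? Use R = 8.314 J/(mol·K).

0.103

k_R/k_S = (A_R/A_S)·exp[−(E_R−E_S)/(RT)] = (A_R/A_S)·exp[(E_S−E_R)/(RT)].
(E_S−E_R)/(RT) = (121−103)×10³/(8.314×499) = 18000/4149 = 4.339.
k_R/k_S = (2.58×10^6/1.91×10^9)·exp(4.339) = 0.001351 × 76.61 = 0.103.
Since E_R < E_S, lowering the temperature improves selectivity toward R.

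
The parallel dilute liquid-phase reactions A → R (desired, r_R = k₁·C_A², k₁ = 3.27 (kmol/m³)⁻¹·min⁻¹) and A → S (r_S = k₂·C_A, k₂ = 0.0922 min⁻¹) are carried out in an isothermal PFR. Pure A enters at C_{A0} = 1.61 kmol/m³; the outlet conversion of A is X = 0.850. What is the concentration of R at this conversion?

1.32 kmol/m³

C_A = C_{A0}(1−X) = 0.2415 kmol/m³.
Along a PFR/batch, dC_S/dC_A = −r_S/(r_R+r_S) = −k₂/(k₂+k₁·C_A).
Integrating from C_{A0} to C_A: C_S = (0.0922/3.27)·ln[(0.0922+3.27·1.61)/(0.0922+3.27·0.242)] = 0.02820·ln(5.357/0.8819) = 0.05087 kmol/m³.
Then C_R = (C_{A0}−C_A) − C_S = 1.369 − 0.05087 = 1.318 kmol/m³.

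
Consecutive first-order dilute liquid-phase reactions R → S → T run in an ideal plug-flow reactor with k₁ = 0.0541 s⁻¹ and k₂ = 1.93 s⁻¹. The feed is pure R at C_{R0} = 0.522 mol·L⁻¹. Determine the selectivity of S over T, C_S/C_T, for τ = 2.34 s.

0.267

For first-order series with pure R initially, C_S(τ) = k₁C_{R0}/(k₂−k₁)·(e^(−k₁τ) − e^(−k₂τ)).
e^(−k₁τ) = e^(−0.0541×2.34) = e^(−0.1266) = 0.8811; e^(−k₂τ) = e^(−4.516) = 0.01093.
C_S = 0.0541×0.522/(1.93−0.0541) × (0.8811−0.01093) = 0.01505×0.8702 = 0.01310 mol·L⁻¹.
C_R = C_{R0}e^(−k₁τ) = 0.4599 mol·L⁻¹, so C_T = C_{R0}−C_R−C_S = 0.04897 mol·L⁻¹; C_S/C_T = 0.267.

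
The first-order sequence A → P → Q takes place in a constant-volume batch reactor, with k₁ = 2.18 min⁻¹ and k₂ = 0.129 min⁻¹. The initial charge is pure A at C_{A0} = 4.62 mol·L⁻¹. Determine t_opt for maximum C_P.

1.38 min

Setting dC_P/dt = 0 gives t_opt = ln(k₂/k₁)/(k₂−k₁).
= ln(0.129/2.18)/(0.129−2.18) = ln(0.05917)/-2.051 = -2.827/-2.051 = 1.38 min.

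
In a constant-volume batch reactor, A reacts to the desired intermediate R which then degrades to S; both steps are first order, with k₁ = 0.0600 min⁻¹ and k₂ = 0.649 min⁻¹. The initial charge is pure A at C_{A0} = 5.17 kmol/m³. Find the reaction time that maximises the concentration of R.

The intermediate peaks when r₁ = r₂, i.e. k₁e^(−k₁t) = k₂e^(−k₂t), giving t_opt = ln(k₂/k₁)/(k₂−k₁).
= ln(0.649/0.0600)/(0.649−0.0600) = ln(10.82)/0.5890 = 2.381/0.5890 = 4.04 min.

4.04 min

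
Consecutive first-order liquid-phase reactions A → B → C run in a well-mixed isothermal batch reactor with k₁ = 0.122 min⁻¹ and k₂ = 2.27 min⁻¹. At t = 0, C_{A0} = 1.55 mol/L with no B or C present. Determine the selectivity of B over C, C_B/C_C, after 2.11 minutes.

The intermediate concentration in a first-order A→B→C sequence is C_B = k₁C_{A0}(e^(−k₁t) − e^(−k₂t))/(k₂−k₁).
e^(−k₁t) = e^(−0.122×2.11) = e^(−0.2574) = 0.7730; e^(−k₂t) = e^(−4.790) = 0.008315.
C_B = 0.122×1.55/(2.27−0.122) × (0.7730−0.008315) = 0.08804×0.7647 = 0.06732 mol/L.
C_A = C_{A0}e^(−k₁t) = 1.198 mol/L, so C_C = C_{A0}−C_A−C_B = 0.2845 mol/L; C_B/C_C = 0.237.

0.237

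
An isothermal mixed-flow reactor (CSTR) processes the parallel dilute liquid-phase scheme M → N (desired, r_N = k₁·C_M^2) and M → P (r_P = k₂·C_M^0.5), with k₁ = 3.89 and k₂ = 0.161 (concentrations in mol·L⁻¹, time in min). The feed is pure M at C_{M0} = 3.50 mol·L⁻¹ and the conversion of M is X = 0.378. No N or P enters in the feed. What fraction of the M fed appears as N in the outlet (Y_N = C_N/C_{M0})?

Exit C_M = C_{M0}(1−X) = 3.50×0.622 = 2.177 mol·L⁻¹.
A CSTR operates uniformly at the exit composition, giving r_N = 18.44 and r_P = 0.2376 (each k·C_M^n at C_M = 2.177).
Fraction of consumed M going to N: r_N/(r_N+r_P) = 0.9873.
C_N = 0.9873·C_{M0}·X = 0.9873×3.50×0.378 = 1.31 mol·L⁻¹; Y_N = C_N/C_{M0} = 0.373.

0.373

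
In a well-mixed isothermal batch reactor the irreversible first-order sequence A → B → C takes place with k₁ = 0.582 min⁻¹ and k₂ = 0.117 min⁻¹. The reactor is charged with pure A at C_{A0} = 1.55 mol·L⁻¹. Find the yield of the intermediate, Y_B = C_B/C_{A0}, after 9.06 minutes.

The intermediate concentration in a first-order A→B→C sequence is C_B = k₁C_{A0}(e^(−k₁t) − e^(−k₂t))/(k₂−k₁).
e^(−k₁t) = e^(−0.582×9.06) = e^(−5.273) = 0.005129; e^(−k₂t) = e^(−1.060) = 0.3464.
C_B = 0.582×1.55/(0.117−0.582) × (0.005129−0.3464) = (-1.940)×(-0.3413) = 0.6622 mol·L⁻¹.
Y_B = C_B/C_{A0} = 0.6622/1.55 = 0.427.

0.427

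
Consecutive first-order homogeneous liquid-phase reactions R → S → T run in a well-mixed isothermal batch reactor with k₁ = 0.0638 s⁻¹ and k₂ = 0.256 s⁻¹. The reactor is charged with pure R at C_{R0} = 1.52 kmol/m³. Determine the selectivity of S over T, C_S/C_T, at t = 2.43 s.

Solving the coupled first-order balances gives C_S(t) = [k₁/(k₂−k₁)]·C_{R0}·(e^(−k₁t) − e^(−k₂t)).
e^(−k₁t) = e^(−0.0638×2.43) = e^(−0.1550) = 0.8564; e^(−k₂t) = e^(−0.6221) = 0.5368.
C_S = 0.0638×1.52/(0.256−0.0638) × (0.8564−0.5368) = 0.5046×0.3196 = 0.1612 kmol/m³.
C_R = C_{R0}e^(−k₁t) = 1.302 kmol/m³, so C_T = C_{R0}−C_R−C_S = 0.05706 kmol/m³; C_S/C_T = 2.83.

2.83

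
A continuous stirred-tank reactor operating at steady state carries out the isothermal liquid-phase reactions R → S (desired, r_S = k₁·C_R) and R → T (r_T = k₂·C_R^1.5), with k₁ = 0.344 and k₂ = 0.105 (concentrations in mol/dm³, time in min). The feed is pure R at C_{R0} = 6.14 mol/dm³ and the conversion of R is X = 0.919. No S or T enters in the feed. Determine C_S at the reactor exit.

Exit C_R = C_{R0}(1−X) = 6.14×0.0810 = 0.4973 mol/dm³.
A CSTR operates uniformly at the exit composition, giving r_S = 0.1711 and r_T = 0.03683 (each k·C_R^n at C_R = 0.4973).
Fraction of consumed R going to S: r_S/(r_S+r_T) = 0.8229.
C_S = 0.8229·C_{R0}·X = 0.8229×6.14×0.919 = 4.64 mol/dm³.

4.64 mol/dm³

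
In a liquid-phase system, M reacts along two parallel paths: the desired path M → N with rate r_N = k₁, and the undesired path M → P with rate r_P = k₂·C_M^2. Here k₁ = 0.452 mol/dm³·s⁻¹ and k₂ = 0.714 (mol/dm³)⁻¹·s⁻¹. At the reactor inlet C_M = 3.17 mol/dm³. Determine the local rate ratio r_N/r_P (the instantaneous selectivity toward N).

0.0630

S_{N/P} = r_N/r_P = (k₁)/(k₂·C_M^2) = (k₁/k₂)·C_M^-2.
= (0.452) / (0.714×3.170^2) = 0.4520/7.175 = 0.0630.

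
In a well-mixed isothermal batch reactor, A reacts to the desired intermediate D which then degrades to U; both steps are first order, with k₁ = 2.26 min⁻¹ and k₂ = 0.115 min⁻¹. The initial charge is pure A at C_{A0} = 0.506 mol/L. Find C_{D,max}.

0.431 mol/L

At the optimum, C_{D,max}/C_{A0} = (k₁/k₂)^[k₂/(k₂−k₁)].
= (2.26/0.115)^(0.115/(0.115−2.26)) = (19.65)^(-0.05361) = 0.8524.
C_{D,max} = 0.8524×0.506 = 0.431 mol/L.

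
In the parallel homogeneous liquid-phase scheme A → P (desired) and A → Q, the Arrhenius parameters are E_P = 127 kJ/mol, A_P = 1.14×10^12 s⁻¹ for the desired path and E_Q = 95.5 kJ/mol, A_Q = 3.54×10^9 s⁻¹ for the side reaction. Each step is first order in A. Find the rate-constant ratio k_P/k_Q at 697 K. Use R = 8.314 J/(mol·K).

1.40

k_P/k_Q = (A_P/A_Q)·exp[−(E_P−E_Q)/(RT)] = (A_P/A_Q)·exp[(E_Q−E_P)/(RT)].
(E_Q−E_P)/(RT) = (95.5−127)×10³/(8.314×697) = -31500/5795 = -5.436.
k_P/k_Q = (1.14×10^12/3.54×10^9)·exp(-5.436) = 322.0 × 0.004358 = 1.40.
Since E_P > E_Q, raising the temperature improves selectivity toward P.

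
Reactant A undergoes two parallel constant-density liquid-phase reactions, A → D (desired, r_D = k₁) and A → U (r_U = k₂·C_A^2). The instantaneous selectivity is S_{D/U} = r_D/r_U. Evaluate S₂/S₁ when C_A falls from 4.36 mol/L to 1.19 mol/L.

S_{D/U} = (k₁/k₂)·C_A^-2, so S₂/S₁ = (C_{A,2}/C_{A,1})^-2.
= (1.19/4.36)^(-2) = (0.2729)^(-2) = 13.4.
Selectivity toward D rises as C_A falls — low-concentration operation is favoured.

13.4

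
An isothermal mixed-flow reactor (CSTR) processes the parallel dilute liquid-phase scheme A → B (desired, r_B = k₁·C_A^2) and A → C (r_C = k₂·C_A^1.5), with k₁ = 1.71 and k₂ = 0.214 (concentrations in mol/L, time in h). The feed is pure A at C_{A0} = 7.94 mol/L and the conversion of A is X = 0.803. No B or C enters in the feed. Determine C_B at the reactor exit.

5.80 mol/L

Exit C_A = C_{A0}(1−X) = 7.94×0.197 = 1.564 mol/L.
Rates in a CSTR are evaluated at the outlet concentration: r_B = 1.71×1.564^2 = 4.184, r_C = 0.214×1.564^1.5 = 0.4186.
Fraction of consumed A going to B: r_B/(r_B+r_C) = 0.9090.
C_B = 0.9090·C_{A0}·X = 0.9090×7.94×0.803 = 5.80 mol/L.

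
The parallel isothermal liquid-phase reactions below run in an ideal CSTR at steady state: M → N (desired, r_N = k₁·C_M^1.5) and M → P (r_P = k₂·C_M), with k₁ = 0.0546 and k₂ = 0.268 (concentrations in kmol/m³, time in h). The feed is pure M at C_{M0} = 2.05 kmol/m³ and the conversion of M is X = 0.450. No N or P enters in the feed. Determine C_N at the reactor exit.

0.164 kmol/m³

Exit C_M = C_{M0}(1−X) = 2.05×0.550 = 1.127 kmol/m³.
A CSTR operates uniformly at the exit composition, giving r_N = 0.06537 and r_P = 0.3022 (each k·C_M^n at C_M = 1.127).
Fraction of consumed M going to N: r_N/(r_N+r_P) = 0.1779.
C_N = 0.1779·C_{M0}·X = 0.1779×2.05×0.450 = 0.164 kmol/m³.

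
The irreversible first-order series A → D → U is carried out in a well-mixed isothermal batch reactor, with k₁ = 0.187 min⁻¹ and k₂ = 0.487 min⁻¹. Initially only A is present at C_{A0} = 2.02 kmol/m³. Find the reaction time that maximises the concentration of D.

3.19 min

The intermediate peaks when r₁ = r₂, i.e. k₁e^(−k₁t) = k₂e^(−k₂t), giving t_opt = ln(k₂/k₁)/(k₂−k₁).
= ln(0.487/0.187)/(0.487−0.187) = ln(2.604)/0.3000 = 0.9572/0.3000 = 3.19 min.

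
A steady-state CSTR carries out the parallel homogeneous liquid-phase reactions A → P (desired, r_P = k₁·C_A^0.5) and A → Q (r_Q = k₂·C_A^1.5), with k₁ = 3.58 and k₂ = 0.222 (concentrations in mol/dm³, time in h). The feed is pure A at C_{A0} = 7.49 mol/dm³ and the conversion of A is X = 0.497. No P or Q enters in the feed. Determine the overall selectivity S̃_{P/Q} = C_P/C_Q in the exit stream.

Exit C_A = C_{A0}(1−X) = 7.49×0.503 = 3.767 mol/dm³.
A CSTR operates uniformly at the exit composition, giving r_P = 6.949 and r_Q = 1.623 (each k·C_A^n at C_A = 3.767).
Overall selectivity = C_P/C_Q = r_Pτ/(r_Qτ) = r_P/r_Q = 4.28.

4.28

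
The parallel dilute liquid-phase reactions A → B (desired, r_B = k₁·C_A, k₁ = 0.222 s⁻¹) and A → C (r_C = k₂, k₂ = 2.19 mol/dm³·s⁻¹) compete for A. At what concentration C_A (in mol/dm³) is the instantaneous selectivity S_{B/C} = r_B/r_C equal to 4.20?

41.4 mol/dm³

S_{B/C} = (k₁/k₂)·C_A ⇒ C_A = S·k₂/k₁.
= 4.20×2.19/0.222 = 41.4 mol/dm³.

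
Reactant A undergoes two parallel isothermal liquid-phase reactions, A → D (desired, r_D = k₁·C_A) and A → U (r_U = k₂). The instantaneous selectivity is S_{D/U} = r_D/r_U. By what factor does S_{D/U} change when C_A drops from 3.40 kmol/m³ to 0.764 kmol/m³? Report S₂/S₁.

S_{D/U} = (k₁/k₂)·C_A, so S₂/S₁ = (C_{A,2}/C_{A,1}).
= 0.764/3.40 = 0.225.

0.225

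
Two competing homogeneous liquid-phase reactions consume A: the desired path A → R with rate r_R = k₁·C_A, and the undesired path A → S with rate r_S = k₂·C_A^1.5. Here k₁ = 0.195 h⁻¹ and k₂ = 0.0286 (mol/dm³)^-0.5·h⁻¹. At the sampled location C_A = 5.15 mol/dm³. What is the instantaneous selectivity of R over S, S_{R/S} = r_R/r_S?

S_{R/S} = r_R/r_S = (k₁·C_A)/(k₂·C_A^1.5) = (k₁/k₂)·C_A^-0.5.
= (0.195×5.150) / (0.0286×5.150^1.5) = 1.004/0.3343 = 3.00.

3.00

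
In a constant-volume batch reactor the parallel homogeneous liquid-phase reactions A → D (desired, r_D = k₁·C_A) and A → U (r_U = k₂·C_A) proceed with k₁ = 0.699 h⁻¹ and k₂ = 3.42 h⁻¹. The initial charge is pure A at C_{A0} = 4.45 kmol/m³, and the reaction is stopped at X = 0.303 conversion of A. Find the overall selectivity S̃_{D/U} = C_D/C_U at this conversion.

0.204

C_A = C_{A0}(1−X) = 3.102 kmol/m³.
Both paths are first order in A, so the instantaneous fraction to D is constant: dC_D/d(−C_A) = k₁/(k₁+k₂) = 0.1697.
C_D = 0.1697·(C_{A0}−C_A) = 0.1697×1.348 = 0.229 kmol/m³.
C_U = (C_{A0}−C_A)−C_D = 1.120 kmol/m³; S̃_{D/U} = 0.2288/1.120 = 0.204.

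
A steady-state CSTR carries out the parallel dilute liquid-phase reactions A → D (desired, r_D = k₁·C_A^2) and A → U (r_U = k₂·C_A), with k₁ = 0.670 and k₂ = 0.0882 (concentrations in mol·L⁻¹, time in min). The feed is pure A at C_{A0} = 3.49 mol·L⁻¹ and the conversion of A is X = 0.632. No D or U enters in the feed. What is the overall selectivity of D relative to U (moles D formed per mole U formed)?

Exit C_A = C_{A0}(1−X) = 3.49×0.368 = 1.284 mol·L⁻¹.
Rates in a CSTR are evaluated at the outlet concentration: r_D = 0.670×1.284^2 = 1.105, r_U = 0.0882×1.284 = 0.1133.
Overall selectivity = C_D/C_U = r_Dτ/(r_Uτ) = r_D/r_U = 9.76.

9.76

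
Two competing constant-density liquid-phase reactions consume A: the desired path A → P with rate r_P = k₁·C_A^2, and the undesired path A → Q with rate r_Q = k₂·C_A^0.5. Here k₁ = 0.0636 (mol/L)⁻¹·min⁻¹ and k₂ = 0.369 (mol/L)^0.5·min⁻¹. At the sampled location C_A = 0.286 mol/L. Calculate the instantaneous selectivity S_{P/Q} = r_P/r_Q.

S_{P/Q} = r_P/r_Q = (k₁·C_A^2)/(k₂·C_A^0.5) = (k₁/k₂)·C_A^1.5.
= (0.0636×0.2860^2) / (0.369×0.2860^0.5) = 0.005202/0.1973 = 0.0264.

0.0264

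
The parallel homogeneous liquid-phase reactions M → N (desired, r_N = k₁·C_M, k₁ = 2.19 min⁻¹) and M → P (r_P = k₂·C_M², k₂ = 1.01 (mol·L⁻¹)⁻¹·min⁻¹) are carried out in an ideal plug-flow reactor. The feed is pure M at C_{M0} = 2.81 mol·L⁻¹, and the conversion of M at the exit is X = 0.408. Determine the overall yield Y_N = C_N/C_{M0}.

C_M = C_{M0}(1−X) = 1.664 mol·L⁻¹.
Along a PFR/batch, dC_N/dC_M = −r_N/(r_N+r_P) = −k₁/(k₁+k₂·C_M).
Integrating from C_{M0} to C_M: C_N = (2.19/1.01)·ln[(2.19+1.01·2.81)/(2.19+1.01·1.66)] = 2.168·ln(5.028/3.870) = 0.5676 mol·L⁻¹.
Y_N = C_N/C_{M0} = 0.5676/2.81 = 0.202.

0.202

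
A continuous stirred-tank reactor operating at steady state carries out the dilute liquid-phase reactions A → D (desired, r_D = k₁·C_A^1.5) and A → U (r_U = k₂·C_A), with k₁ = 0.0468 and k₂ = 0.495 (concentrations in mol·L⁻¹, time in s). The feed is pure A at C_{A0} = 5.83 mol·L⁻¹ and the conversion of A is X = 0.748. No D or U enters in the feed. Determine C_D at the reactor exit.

Exit C_A = C_{A0}(1−X) = 5.83×0.252 = 1.469 mol·L⁻¹.
A CSTR operates uniformly at the exit composition, giving r_D = 0.08334 and r_U = 0.7272 (each k·C_A^n at C_A = 1.469).
Fraction of consumed A going to D: r_D/(r_D+r_U) = 0.1028.
C_D = 0.1028·C_{A0}·X = 0.1028×5.83×0.748 = 0.448 mol·L⁻¹.

0.448 mol·L⁻¹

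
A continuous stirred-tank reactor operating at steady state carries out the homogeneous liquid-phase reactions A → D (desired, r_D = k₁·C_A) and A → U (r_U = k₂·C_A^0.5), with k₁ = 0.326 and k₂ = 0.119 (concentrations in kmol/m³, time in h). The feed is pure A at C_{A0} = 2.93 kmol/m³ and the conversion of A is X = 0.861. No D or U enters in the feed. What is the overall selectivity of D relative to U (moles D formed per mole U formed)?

Exit C_A = C_{A0}(1−X) = 2.93×0.139 = 0.4073 kmol/m³.
In a CSTR the entire volume is at exit conditions, so r_D = 0.326×0.4073 = 0.1328 and r_U = 0.119×0.4073^0.5 = 0.07594.
Overall selectivity = C_D/C_U = r_Dτ/(r_Uτ) = r_D/r_U = 1.75.

1.75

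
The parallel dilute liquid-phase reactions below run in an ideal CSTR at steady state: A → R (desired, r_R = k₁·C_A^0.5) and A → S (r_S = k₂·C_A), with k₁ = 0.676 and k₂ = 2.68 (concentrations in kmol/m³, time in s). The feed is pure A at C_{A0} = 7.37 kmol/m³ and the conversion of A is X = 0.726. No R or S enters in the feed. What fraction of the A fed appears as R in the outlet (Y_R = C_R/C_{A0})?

0.109

Exit C_A = C_{A0}(1−X) = 7.37×0.274 = 2.019 kmol/m³.
Rates in a CSTR are evaluated at the outlet concentration: r_R = 0.676×2.019^0.5 = 0.9606, r_S = 2.68×2.019 = 5.412.
Fraction of consumed A going to R: r_R/(r_R+r_S) = 0.1507.
C_R = 0.1507·C_{A0}·X = 0.1507×7.37×0.726 = 0.807 kmol/m³; Y_R = C_R/C_{A0} = 0.109.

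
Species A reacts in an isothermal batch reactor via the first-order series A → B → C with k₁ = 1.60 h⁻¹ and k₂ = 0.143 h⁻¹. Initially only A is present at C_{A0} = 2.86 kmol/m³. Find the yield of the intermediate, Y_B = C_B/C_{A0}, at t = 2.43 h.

0.753

Solving the coupled first-order balances gives C_B(t) = [k₁/(k₂−k₁)]·C_{A0}·(e^(−k₁t) − e^(−k₂t)).
e^(−k₁t) = e^(−1.60×2.43) = e^(−3.888) = 0.02049; e^(−k₂t) = e^(−0.3475) = 0.7065.
C_B = 1.60×2.86/(0.143−1.60) × (0.02049−0.7065) = (-3.141)×(-0.6860) = 2.154 kmol/m³.
Y_B = C_B/C_{A0} = 2.154/2.86 = 0.753.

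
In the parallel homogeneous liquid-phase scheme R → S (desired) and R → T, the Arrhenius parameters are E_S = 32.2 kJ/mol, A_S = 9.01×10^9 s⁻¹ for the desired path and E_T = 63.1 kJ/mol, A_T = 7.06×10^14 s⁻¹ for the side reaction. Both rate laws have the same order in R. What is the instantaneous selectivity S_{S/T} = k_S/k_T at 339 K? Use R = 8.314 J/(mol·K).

0.737

With equal orders, S_{S/T} = k_S/k_T = (A_S/A_T)·exp[(E_T−E_S)/(RT)].
(E_T−E_S)/(RT) = (63.1−32.2)×10³/(8.314×339) = 30900/2818 = 10.96.
k_S/k_T = (9.01×10^9/7.06×10^14)·exp(10.96) = 1.276×10^-5 × 57727 = 0.737.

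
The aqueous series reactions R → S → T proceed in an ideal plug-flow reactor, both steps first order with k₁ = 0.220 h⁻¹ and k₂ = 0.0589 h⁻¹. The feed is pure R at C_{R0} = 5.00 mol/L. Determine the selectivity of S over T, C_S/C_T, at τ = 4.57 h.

6.01

The intermediate concentration in a first-order A→B→C sequence is C_S = k₁C_{R0}(e^(−k₁τ) − e^(−k₂τ))/(k₂−k₁).
e^(−k₁τ) = e^(−0.220×4.57) = e^(−1.005) = 0.3659; e^(−k₂τ) = e^(−0.2692) = 0.7640.
C_S = 0.220×5.00/(0.0589−0.220) × (0.3659−0.7640) = (-6.828)×(-0.3981) = 2.718 mol/L.
C_R = C_{R0}e^(−k₁τ) = 1.829 mol/L, so C_T = C_{R0}−C_R−C_S = 0.4522 mol/L; C_S/C_T = 6.01.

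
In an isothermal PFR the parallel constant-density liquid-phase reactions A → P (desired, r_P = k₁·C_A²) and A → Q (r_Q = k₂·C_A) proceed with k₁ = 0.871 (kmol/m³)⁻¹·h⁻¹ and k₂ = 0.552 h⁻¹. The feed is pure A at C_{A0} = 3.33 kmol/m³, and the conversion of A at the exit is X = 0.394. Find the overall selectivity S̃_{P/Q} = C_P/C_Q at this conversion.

4.15

C_A = C_{A0}(1−X) = 2.018 kmol/m³.
Along a PFR/batch, dC_Q/dC_A = −r_Q/(r_P+r_Q) = −k₂/(k₂+k₁·C_A).
Integrating from C_{A0} to C_A: C_Q = (0.552/0.871)·ln[(0.552+0.871·3.33)/(0.552+0.871·2.02)] = 0.6338·ln(3.452/2.310) = 0.2548 kmol/m³.
Then C_P = (C_{A0}−C_A) − C_Q = 1.312 − 0.2548 = 1.057 kmol/m³.
S̃_{P/Q} = C_P/C_Q = 1.057/0.2548 = 4.15.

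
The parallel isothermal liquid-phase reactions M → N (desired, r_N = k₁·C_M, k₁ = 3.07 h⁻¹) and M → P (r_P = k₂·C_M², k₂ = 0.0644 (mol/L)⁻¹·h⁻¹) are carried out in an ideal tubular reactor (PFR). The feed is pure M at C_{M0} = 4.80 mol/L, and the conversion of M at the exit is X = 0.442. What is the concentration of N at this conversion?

1.97 mol/L

C_M = C_{M0}(1−X) = 2.678 mol/L.
Along a PFR/batch, dC_N/dC_M = −r_N/(r_N+r_P) = −k₁/(k₁+k₂·C_M).
Integrating from C_{M0} to C_M: C_N = (3.07/0.0644)·ln[(3.07+0.0644·4.80)/(3.07+0.0644·2.68)] = 47.67·ln(3.379/3.242) = 1.968 mol/L.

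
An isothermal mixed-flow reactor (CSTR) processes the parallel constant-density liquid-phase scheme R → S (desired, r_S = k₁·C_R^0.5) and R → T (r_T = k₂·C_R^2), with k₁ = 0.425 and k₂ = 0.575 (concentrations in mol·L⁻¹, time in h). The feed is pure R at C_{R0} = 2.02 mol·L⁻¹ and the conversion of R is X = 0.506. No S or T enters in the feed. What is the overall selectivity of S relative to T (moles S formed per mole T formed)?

0.741

Exit C_R = C_{R0}(1−X) = 2.02×0.494 = 0.9979 mol·L⁻¹.
In a CSTR the entire volume is at exit conditions, so r_S = 0.425×0.9979^0.5 = 0.4245 and r_T = 0.575×0.9979^2 = 0.5726.
Overall selectivity = C_S/C_T = r_Sτ/(r_Tτ) = r_S/r_T = 0.741.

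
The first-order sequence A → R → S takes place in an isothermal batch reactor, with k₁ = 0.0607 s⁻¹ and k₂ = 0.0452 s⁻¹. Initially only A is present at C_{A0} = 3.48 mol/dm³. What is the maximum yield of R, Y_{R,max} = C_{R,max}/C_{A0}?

At the optimum, C_{R,max}/C_{A0} = (k₁/k₂)^[k₂/(k₂−k₁)].
= (0.0607/0.0452)^(0.0452/(0.0452−0.0607)) = (1.343)^(-2.916) = 0.4232.

0.423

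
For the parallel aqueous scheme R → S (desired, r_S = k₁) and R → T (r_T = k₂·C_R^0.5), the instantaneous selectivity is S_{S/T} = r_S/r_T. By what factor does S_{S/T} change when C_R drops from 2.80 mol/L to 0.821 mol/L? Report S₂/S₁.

S_{S/T} = (k₁/k₂)·C_R^-0.5, so S₂/S₁ = (C_{R,2}/C_{R,1})^-0.5.
= (0.821/2.80)^(-0.5) = (0.2932)^(-0.5) = 1.85.
Selectivity toward S rises as C_R falls — low-concentration operation is favoured.

1.85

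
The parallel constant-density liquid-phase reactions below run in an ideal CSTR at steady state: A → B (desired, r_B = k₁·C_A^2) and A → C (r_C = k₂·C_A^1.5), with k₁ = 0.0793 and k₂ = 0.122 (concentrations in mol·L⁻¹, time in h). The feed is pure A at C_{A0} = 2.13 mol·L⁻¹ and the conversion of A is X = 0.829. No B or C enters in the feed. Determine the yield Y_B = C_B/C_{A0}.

0.234

Exit C_A = C_{A0}(1−X) = 2.13×0.171 = 0.3642 mol·L⁻¹.
A CSTR operates uniformly at the exit composition, giving r_B = 0.01052 and r_C = 0.02682 (each k·C_A^n at C_A = 0.3642).
Fraction of consumed A going to B: r_B/(r_B+r_C) = 0.2818.
C_B = 0.2818·C_{A0}·X = 0.2818×2.13×0.829 = 0.498 mol·L⁻¹; Y_B = C_B/C_{A0} = 0.234.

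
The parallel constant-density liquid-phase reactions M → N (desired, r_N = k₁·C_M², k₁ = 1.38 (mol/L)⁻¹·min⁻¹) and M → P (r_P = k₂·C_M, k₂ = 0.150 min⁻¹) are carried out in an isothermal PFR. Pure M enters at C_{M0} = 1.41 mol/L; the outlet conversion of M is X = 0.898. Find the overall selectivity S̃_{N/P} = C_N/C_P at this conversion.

C_M = C_{M0}(1−X) = 0.1438 mol/L.
Along a PFR/batch, dC_P/dC_M = −r_P/(r_N+r_P) = −k₂/(k₂+k₁·C_M).
Integrating from C_{M0} to C_M: C_P = (0.150/1.38)·ln[(0.150+1.38·1.41)/(0.150+1.38·0.144)] = 0.1087·ln(2.096/0.3485) = 0.1950 mol/L.
Then C_N = (C_{M0}−C_M) − C_P = 1.266 − 0.1950 = 1.071 mol/L.
S̃_{N/P} = C_N/C_P = 1.071/0.1950 = 5.49.

5.49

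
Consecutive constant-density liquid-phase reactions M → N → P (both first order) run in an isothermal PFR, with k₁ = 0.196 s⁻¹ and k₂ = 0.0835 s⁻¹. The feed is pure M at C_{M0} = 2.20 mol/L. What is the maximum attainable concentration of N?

1.17 mol/L

At the optimum, C_{N,max}/C_{M0} = (k₁/k₂)^[k₂/(k₂−k₁)].
= (0.196/0.0835)^(0.0835/(0.0835−0.196)) = (2.347)^(-0.7422) = 0.5308.
C_{N,max} = 0.5308×2.20 = 1.17 mol/L.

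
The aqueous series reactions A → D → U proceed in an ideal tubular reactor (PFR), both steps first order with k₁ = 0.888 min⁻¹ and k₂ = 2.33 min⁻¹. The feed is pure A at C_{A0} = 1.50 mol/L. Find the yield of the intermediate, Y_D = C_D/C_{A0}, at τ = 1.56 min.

Solving the coupled first-order balances gives C_D(τ) = [k₁/(k₂−k₁)]·C_{A0}·(e^(−k₁τ) − e^(−k₂τ)).
e^(−k₁τ) = e^(−0.888×1.56) = e^(−1.385) = 0.2503; e^(−k₂τ) = e^(−3.635) = 0.02639.
C_D = 0.888×1.50/(2.33−0.888) × (0.2503−0.02639) = 0.9237×0.2239 = 0.2068 mol/L.
Y_D = C_D/C_{A0} = 0.2068/1.50 = 0.138.

0.138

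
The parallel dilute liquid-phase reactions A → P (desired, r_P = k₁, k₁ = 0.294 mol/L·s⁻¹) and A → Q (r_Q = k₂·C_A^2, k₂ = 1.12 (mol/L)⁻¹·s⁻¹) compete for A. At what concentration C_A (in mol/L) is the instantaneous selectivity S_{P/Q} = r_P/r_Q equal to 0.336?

0.884 mol/L

S_{P/Q} = (k₁/k₂)·C_A^-2 ⇒ C_A = (S·k₂/k₁)^(-0.5).
= (0.336×1.12/0.294)^(-0.5) = (1.280)^(-0.5) = 0.884 mol/L.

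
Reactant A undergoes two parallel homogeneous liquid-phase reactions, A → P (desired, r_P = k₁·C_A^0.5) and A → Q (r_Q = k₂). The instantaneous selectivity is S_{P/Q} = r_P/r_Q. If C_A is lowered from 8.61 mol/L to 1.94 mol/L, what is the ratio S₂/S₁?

0.475

S_{P/Q} = (k₁/k₂)·C_A^0.5, so S₂/S₁ = (C_{A,2}/C_{A,1})^0.5.
= (1.94/8.61)^0.5 = (0.2253)^0.5 = 0.475.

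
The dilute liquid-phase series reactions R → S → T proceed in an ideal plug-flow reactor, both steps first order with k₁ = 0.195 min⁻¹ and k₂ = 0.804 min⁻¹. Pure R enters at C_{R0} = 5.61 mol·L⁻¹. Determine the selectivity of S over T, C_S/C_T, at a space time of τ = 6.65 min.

0.134

Solving the coupled first-order balances gives C_S(τ) = [k₁/(k₂−k₁)]·C_{R0}·(e^(−k₁τ) − e^(−k₂τ)).
e^(−k₁τ) = e^(−0.195×6.65) = e^(−1.297) = 0.2734; e^(−k₂τ) = e^(−5.347) = 0.004764.
C_S = 0.195×5.61/(0.804−0.195) × (0.2734−0.004764) = 1.796×0.2687 = 0.4826 mol·L⁻¹.
C_R = C_{R0}e^(−k₁τ) = 1.534 mol·L⁻¹, so C_T = C_{R0}−C_R−C_S = 3.594 mol·L⁻¹; C_S/C_T = 0.134.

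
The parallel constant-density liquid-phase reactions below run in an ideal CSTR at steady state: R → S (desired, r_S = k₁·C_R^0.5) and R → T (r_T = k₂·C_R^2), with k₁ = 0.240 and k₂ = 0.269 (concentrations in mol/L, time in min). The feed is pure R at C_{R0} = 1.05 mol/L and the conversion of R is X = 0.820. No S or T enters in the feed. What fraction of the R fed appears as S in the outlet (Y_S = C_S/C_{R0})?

Exit C_R = C_{R0}(1−X) = 1.05×0.180 = 0.1890 mol/L.
Rates in a CSTR are evaluated at the outlet concentration: r_S = 0.240×0.1890^0.5 = 0.1043, r_T = 0.269×0.1890^2 = 0.009609.
Fraction of consumed R going to S: r_S/(r_S+r_T) = 0.9157.
C_S = 0.9157·C_{R0}·X = 0.9157×1.05×0.820 = 0.788 mol/L; Y_S = C_S/C_{R0} = 0.751.

0.751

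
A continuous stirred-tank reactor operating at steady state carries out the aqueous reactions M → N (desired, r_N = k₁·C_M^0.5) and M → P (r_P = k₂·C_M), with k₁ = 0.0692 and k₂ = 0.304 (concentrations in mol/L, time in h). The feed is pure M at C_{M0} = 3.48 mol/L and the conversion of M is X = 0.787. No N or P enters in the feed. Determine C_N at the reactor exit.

Exit C_M = C_{M0}(1−X) = 3.48×0.213 = 0.7412 mol/L.
Rates in a CSTR are evaluated at the outlet concentration: r_N = 0.0692×0.7412^0.5 = 0.05958, r_P = 0.304×0.7412 = 0.2253.
Fraction of consumed M going to N: r_N/(r_N+r_P) = 0.2091.
C_N = 0.2091·C_{M0}·X = 0.2091×3.48×0.787 = 0.573 mol/L.

0.573 mol/L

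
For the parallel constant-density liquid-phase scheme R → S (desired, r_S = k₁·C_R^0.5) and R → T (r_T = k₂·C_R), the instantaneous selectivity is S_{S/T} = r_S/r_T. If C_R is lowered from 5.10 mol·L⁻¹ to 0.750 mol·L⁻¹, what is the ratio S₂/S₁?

S_{S/T} = (k₁/k₂)·C_R^-0.5, so S₂/S₁ = (C_{R,2}/C_{R,1})^-0.5.
= (0.750/5.10)^(-0.5) = (0.1471)^(-0.5) = 2.61.
Selectivity toward S rises as C_R falls — low-concentration operation is favoured.

2.61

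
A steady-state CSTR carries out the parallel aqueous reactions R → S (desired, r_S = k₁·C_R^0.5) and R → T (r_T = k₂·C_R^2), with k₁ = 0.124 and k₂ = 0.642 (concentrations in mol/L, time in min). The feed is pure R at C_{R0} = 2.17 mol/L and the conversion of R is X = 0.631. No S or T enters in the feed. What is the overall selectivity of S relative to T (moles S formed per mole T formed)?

Exit C_R = C_{R0}(1−X) = 2.17×0.369 = 0.8007 mol/L.
Rates in a CSTR are evaluated at the outlet concentration: r_S = 0.124×0.8007^0.5 = 0.1110, r_T = 0.642×0.8007^2 = 0.4116.
Overall selectivity = C_S/C_T = r_Sτ/(r_Tτ) = r_S/r_T = 0.270.

0.270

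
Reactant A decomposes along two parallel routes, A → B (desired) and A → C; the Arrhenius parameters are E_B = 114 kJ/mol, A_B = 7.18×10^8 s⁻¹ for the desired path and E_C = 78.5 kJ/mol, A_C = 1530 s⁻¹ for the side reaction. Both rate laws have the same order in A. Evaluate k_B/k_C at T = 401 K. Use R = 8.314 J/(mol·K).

Since both paths have the same order in A, the concentration cancels and S_{B/C} = k_B/k_C = (A_B/A_C)·exp[(E_C−E_B)/(RT)].
(E_C−E_B)/(RT) = (78.5−114)×10³/(8.314×401) = -35500/3334 = -10.65.
k_B/k_C = (7.18×10^8/1530)·exp(-10.65) = 4.693×10^5 × 2.374×10^-5 = 11.1.
Since E_B > E_C, raising the temperature improves selectivity toward B.

11.1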